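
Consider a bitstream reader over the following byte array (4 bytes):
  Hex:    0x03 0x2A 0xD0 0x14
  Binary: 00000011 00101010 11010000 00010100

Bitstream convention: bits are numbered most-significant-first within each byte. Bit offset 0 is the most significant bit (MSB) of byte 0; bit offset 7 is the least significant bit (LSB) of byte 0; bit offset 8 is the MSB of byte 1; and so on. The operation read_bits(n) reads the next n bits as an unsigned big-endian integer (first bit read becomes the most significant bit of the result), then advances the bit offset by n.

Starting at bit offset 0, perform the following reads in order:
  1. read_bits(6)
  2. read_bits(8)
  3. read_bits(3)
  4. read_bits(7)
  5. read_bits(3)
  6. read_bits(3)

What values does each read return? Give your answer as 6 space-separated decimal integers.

Read 1: bits[0:6] width=6 -> value=0 (bin 000000); offset now 6 = byte 0 bit 6; 26 bits remain
Read 2: bits[6:14] width=8 -> value=202 (bin 11001010); offset now 14 = byte 1 bit 6; 18 bits remain
Read 3: bits[14:17] width=3 -> value=5 (bin 101); offset now 17 = byte 2 bit 1; 15 bits remain
Read 4: bits[17:24] width=7 -> value=80 (bin 1010000); offset now 24 = byte 3 bit 0; 8 bits remain
Read 5: bits[24:27] width=3 -> value=0 (bin 000); offset now 27 = byte 3 bit 3; 5 bits remain
Read 6: bits[27:30] width=3 -> value=5 (bin 101); offset now 30 = byte 3 bit 6; 2 bits remain

Answer: 0 202 5 80 0 5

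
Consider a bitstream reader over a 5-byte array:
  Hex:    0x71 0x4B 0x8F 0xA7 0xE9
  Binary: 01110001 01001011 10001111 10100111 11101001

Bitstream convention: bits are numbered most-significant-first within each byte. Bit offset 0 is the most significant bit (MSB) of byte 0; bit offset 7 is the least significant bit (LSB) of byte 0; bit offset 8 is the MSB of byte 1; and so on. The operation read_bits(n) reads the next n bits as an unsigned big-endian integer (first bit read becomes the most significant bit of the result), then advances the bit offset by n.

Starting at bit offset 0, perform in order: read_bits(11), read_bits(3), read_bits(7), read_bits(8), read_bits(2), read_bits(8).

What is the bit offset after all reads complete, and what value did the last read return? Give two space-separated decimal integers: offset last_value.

Read 1: bits[0:11] width=11 -> value=906 (bin 01110001010); offset now 11 = byte 1 bit 3; 29 bits remain
Read 2: bits[11:14] width=3 -> value=2 (bin 010); offset now 14 = byte 1 bit 6; 26 bits remain
Read 3: bits[14:21] width=7 -> value=113 (bin 1110001); offset now 21 = byte 2 bit 5; 19 bits remain
Read 4: bits[21:29] width=8 -> value=244 (bin 11110100); offset now 29 = byte 3 bit 5; 11 bits remain
Read 5: bits[29:31] width=2 -> value=3 (bin 11); offset now 31 = byte 3 bit 7; 9 bits remain
Read 6: bits[31:39] width=8 -> value=244 (bin 11110100); offset now 39 = byte 4 bit 7; 1 bits remain

Answer: 39 244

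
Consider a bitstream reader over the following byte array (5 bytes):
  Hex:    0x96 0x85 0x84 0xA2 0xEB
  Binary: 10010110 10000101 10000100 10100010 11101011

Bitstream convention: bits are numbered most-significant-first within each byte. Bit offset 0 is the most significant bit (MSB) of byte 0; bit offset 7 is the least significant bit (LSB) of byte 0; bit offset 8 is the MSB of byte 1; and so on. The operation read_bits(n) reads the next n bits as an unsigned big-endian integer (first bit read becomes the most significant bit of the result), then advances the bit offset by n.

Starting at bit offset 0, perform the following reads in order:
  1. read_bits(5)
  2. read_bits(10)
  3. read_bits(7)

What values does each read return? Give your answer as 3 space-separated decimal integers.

Read 1: bits[0:5] width=5 -> value=18 (bin 10010); offset now 5 = byte 0 bit 5; 35 bits remain
Read 2: bits[5:15] width=10 -> value=834 (bin 1101000010); offset now 15 = byte 1 bit 7; 25 bits remain
Read 3: bits[15:22] width=7 -> value=97 (bin 1100001); offset now 22 = byte 2 bit 6; 18 bits remain

Answer: 18 834 97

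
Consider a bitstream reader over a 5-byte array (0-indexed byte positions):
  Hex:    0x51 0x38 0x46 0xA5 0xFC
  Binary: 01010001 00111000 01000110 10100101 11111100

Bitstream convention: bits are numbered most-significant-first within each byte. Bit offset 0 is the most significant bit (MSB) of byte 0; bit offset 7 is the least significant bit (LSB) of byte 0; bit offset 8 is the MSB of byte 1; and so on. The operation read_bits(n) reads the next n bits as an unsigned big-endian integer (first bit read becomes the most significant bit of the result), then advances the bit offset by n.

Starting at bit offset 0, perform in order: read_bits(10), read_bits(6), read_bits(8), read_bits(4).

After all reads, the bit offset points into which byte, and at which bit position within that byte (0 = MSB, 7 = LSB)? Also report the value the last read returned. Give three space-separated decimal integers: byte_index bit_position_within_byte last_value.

Answer: 3 4 10

Derivation:
Read 1: bits[0:10] width=10 -> value=324 (bin 0101000100); offset now 10 = byte 1 bit 2; 30 bits remain
Read 2: bits[10:16] width=6 -> value=56 (bin 111000); offset now 16 = byte 2 bit 0; 24 bits remain
Read 3: bits[16:24] width=8 -> value=70 (bin 01000110); offset now 24 = byte 3 bit 0; 16 bits remain
Read 4: bits[24:28] width=4 -> value=10 (bin 1010); offset now 28 = byte 3 bit 4; 12 bits remain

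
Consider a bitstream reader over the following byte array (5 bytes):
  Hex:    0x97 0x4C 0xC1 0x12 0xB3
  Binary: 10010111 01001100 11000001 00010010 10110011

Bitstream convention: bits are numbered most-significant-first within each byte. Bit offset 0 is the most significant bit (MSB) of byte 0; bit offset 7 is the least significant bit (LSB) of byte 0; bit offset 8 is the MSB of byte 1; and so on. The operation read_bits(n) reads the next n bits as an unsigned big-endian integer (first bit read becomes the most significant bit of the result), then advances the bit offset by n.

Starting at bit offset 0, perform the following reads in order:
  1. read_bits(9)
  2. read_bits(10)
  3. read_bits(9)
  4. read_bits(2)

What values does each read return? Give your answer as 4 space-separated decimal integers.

Answer: 302 614 17 0

Derivation:
Read 1: bits[0:9] width=9 -> value=302 (bin 100101110); offset now 9 = byte 1 bit 1; 31 bits remain
Read 2: bits[9:19] width=10 -> value=614 (bin 1001100110); offset now 19 = byte 2 bit 3; 21 bits remain
Read 3: bits[19:28] width=9 -> value=17 (bin 000010001); offset now 28 = byte 3 bit 4; 12 bits remain
Read 4: bits[28:30] width=2 -> value=0 (bin 00); offset now 30 = byte 3 bit 6; 10 bits remain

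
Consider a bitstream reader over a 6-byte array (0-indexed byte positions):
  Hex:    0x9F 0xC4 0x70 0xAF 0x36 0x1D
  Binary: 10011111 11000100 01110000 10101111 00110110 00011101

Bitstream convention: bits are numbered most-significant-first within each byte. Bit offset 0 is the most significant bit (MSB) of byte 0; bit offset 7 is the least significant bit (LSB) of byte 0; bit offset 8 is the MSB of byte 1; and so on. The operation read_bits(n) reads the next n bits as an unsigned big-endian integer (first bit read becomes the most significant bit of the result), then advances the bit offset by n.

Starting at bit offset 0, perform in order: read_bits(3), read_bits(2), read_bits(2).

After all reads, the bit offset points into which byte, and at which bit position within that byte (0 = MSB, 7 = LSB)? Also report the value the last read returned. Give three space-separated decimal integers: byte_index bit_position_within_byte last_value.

Answer: 0 7 3

Derivation:
Read 1: bits[0:3] width=3 -> value=4 (bin 100); offset now 3 = byte 0 bit 3; 45 bits remain
Read 2: bits[3:5] width=2 -> value=3 (bin 11); offset now 5 = byte 0 bit 5; 43 bits remain
Read 3: bits[5:7] width=2 -> value=3 (bin 11); offset now 7 = byte 0 bit 7; 41 bits remain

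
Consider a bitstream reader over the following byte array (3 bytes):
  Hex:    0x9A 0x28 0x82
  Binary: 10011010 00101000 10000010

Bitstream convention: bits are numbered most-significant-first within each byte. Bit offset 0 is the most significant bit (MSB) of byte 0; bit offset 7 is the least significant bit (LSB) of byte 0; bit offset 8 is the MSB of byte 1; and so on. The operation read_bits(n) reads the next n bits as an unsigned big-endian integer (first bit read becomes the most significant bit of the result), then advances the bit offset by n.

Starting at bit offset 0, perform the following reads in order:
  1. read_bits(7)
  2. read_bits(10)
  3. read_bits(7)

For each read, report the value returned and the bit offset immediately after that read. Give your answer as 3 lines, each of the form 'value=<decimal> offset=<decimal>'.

Answer: value=77 offset=7
value=81 offset=17
value=2 offset=24

Derivation:
Read 1: bits[0:7] width=7 -> value=77 (bin 1001101); offset now 7 = byte 0 bit 7; 17 bits remain
Read 2: bits[7:17] width=10 -> value=81 (bin 0001010001); offset now 17 = byte 2 bit 1; 7 bits remain
Read 3: bits[17:24] width=7 -> value=2 (bin 0000010); offset now 24 = byte 3 bit 0; 0 bits remain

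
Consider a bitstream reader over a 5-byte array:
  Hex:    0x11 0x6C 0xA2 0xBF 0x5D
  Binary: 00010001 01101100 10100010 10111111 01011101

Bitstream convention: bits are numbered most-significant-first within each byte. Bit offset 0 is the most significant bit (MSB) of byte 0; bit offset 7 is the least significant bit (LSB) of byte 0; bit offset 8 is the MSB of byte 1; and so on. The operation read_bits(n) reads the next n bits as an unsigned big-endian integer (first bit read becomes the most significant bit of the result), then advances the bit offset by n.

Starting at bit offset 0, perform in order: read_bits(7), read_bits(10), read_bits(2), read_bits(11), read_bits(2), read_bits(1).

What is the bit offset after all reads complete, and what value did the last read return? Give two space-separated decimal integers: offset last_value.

Read 1: bits[0:7] width=7 -> value=8 (bin 0001000); offset now 7 = byte 0 bit 7; 33 bits remain
Read 2: bits[7:17] width=10 -> value=729 (bin 1011011001); offset now 17 = byte 2 bit 1; 23 bits remain
Read 3: bits[17:19] width=2 -> value=1 (bin 01); offset now 19 = byte 2 bit 3; 21 bits remain
Read 4: bits[19:30] width=11 -> value=175 (bin 00010101111); offset now 30 = byte 3 bit 6; 10 bits remain
Read 5: bits[30:32] width=2 -> value=3 (bin 11); offset now 32 = byte 4 bit 0; 8 bits remain
Read 6: bits[32:33] width=1 -> value=0 (bin 0); offset now 33 = byte 4 bit 1; 7 bits remain

Answer: 33 0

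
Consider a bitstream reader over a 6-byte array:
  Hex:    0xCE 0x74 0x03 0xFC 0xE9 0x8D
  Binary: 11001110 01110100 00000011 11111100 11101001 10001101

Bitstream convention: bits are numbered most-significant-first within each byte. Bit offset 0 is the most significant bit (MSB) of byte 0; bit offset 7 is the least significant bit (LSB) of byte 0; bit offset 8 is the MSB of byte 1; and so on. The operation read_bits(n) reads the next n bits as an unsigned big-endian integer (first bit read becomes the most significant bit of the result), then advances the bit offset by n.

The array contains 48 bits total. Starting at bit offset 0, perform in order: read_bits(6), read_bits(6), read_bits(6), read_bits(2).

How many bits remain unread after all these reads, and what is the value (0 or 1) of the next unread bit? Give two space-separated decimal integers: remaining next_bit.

Answer: 28 0

Derivation:
Read 1: bits[0:6] width=6 -> value=51 (bin 110011); offset now 6 = byte 0 bit 6; 42 bits remain
Read 2: bits[6:12] width=6 -> value=39 (bin 100111); offset now 12 = byte 1 bit 4; 36 bits remain
Read 3: bits[12:18] width=6 -> value=16 (bin 010000); offset now 18 = byte 2 bit 2; 30 bits remain
Read 4: bits[18:20] width=2 -> value=0 (bin 00); offset now 20 = byte 2 bit 4; 28 bits remain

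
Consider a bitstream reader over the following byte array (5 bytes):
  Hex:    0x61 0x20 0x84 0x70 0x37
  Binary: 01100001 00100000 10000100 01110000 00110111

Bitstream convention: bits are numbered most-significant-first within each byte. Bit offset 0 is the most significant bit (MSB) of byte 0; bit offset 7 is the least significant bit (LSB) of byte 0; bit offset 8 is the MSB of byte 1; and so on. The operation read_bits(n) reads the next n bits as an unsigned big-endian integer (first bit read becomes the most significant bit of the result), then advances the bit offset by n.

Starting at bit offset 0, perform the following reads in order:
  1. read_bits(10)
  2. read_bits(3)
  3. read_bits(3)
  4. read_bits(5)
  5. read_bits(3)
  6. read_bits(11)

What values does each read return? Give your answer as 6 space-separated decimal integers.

Answer: 388 4 0 16 4 897

Derivation:
Read 1: bits[0:10] width=10 -> value=388 (bin 0110000100); offset now 10 = byte 1 bit 2; 30 bits remain
Read 2: bits[10:13] width=3 -> value=4 (bin 100); offset now 13 = byte 1 bit 5; 27 bits remain
Read 3: bits[13:16] width=3 -> value=0 (bin 000); offset now 16 = byte 2 bit 0; 24 bits remain
Read 4: bits[16:21] width=5 -> value=16 (bin 10000); offset now 21 = byte 2 bit 5; 19 bits remain
Read 5: bits[21:24] width=3 -> value=4 (bin 100); offset now 24 = byte 3 bit 0; 16 bits remain
Read 6: bits[24:35] width=11 -> value=897 (bin 01110000001); offset now 35 = byte 4 bit 3; 5 bits remain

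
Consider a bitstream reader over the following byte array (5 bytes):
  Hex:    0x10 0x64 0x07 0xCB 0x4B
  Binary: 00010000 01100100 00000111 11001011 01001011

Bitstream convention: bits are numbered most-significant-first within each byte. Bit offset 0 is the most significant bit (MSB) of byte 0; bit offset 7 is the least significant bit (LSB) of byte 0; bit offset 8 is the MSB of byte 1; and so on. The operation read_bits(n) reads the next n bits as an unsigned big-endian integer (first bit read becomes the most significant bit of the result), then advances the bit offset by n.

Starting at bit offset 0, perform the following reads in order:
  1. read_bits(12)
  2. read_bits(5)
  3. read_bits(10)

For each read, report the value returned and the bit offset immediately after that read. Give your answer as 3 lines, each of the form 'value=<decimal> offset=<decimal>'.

Answer: value=262 offset=12
value=8 offset=17
value=62 offset=27

Derivation:
Read 1: bits[0:12] width=12 -> value=262 (bin 000100000110); offset now 12 = byte 1 bit 4; 28 bits remain
Read 2: bits[12:17] width=5 -> value=8 (bin 01000); offset now 17 = byte 2 bit 1; 23 bits remain
Read 3: bits[17:27] width=10 -> value=62 (bin 0000111110); offset now 27 = byte 3 bit 3; 13 bits remain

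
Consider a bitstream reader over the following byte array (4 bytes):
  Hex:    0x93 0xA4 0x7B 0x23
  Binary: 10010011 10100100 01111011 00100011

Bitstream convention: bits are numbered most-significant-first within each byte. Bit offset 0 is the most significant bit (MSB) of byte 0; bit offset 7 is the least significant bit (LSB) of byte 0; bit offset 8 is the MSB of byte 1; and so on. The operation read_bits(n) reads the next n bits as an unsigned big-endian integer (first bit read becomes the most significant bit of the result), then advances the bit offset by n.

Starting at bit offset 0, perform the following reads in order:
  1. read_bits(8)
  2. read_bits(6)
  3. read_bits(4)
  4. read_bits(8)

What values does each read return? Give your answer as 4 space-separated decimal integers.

Answer: 147 41 1 236

Derivation:
Read 1: bits[0:8] width=8 -> value=147 (bin 10010011); offset now 8 = byte 1 bit 0; 24 bits remain
Read 2: bits[8:14] width=6 -> value=41 (bin 101001); offset now 14 = byte 1 bit 6; 18 bits remain
Read 3: bits[14:18] width=4 -> value=1 (bin 0001); offset now 18 = byte 2 bit 2; 14 bits remain
Read 4: bits[18:26] width=8 -> value=236 (bin 11101100); offset now 26 = byte 3 bit 2; 6 bits remain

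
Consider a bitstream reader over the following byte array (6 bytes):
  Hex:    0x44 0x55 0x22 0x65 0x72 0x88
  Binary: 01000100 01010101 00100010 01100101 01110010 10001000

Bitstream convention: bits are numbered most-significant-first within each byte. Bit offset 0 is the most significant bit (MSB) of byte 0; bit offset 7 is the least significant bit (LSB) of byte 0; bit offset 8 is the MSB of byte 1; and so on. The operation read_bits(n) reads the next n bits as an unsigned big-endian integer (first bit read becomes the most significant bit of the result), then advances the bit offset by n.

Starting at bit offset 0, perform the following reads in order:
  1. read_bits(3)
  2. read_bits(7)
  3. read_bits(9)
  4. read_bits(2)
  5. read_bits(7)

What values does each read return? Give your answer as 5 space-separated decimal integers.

Answer: 2 17 169 0 38

Derivation:
Read 1: bits[0:3] width=3 -> value=2 (bin 010); offset now 3 = byte 0 bit 3; 45 bits remain
Read 2: bits[3:10] width=7 -> value=17 (bin 0010001); offset now 10 = byte 1 bit 2; 38 bits remain
Read 3: bits[10:19] width=9 -> value=169 (bin 010101001); offset now 19 = byte 2 bit 3; 29 bits remain
Read 4: bits[19:21] width=2 -> value=0 (bin 00); offset now 21 = byte 2 bit 5; 27 bits remain
Read 5: bits[21:28] width=7 -> value=38 (bin 0100110); offset now 28 = byte 3 bit 4; 20 bits remain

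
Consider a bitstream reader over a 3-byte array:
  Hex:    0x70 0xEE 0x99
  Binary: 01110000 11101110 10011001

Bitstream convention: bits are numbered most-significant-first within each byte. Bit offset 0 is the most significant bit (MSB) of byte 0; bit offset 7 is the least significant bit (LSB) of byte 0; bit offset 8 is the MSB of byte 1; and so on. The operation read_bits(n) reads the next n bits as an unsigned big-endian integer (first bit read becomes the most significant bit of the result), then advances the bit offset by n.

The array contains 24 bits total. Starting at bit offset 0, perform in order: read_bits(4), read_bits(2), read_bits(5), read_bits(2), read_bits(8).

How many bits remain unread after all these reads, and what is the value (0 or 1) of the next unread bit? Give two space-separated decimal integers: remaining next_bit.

Read 1: bits[0:4] width=4 -> value=7 (bin 0111); offset now 4 = byte 0 bit 4; 20 bits remain
Read 2: bits[4:6] width=2 -> value=0 (bin 00); offset now 6 = byte 0 bit 6; 18 bits remain
Read 3: bits[6:11] width=5 -> value=7 (bin 00111); offset now 11 = byte 1 bit 3; 13 bits remain
Read 4: bits[11:13] width=2 -> value=1 (bin 01); offset now 13 = byte 1 bit 5; 11 bits remain
Read 5: bits[13:21] width=8 -> value=211 (bin 11010011); offset now 21 = byte 2 bit 5; 3 bits remain

Answer: 3 0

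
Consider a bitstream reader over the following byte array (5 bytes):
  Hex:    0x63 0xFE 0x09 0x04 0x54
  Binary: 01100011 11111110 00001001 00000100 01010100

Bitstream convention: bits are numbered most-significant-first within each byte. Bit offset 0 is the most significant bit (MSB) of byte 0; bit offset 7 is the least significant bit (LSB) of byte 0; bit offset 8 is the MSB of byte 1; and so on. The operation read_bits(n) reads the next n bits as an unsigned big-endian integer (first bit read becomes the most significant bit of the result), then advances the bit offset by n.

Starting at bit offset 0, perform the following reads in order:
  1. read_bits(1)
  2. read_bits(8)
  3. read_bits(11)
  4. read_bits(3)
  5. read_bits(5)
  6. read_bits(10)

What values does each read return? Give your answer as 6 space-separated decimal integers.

Answer: 0 199 2016 4 16 277

Derivation:
Read 1: bits[0:1] width=1 -> value=0 (bin 0); offset now 1 = byte 0 bit 1; 39 bits remain
Read 2: bits[1:9] width=8 -> value=199 (bin 11000111); offset now 9 = byte 1 bit 1; 31 bits remain
Read 3: bits[9:20] width=11 -> value=2016 (bin 11111100000); offset now 20 = byte 2 bit 4; 20 bits remain
Read 4: bits[20:23] width=3 -> value=4 (bin 100); offset now 23 = byte 2 bit 7; 17 bits remain
Read 5: bits[23:28] width=5 -> value=16 (bin 10000); offset now 28 = byte 3 bit 4; 12 bits remain
Read 6: bits[28:38] width=10 -> value=277 (bin 0100010101); offset now 38 = byte 4 bit 6; 2 bits remain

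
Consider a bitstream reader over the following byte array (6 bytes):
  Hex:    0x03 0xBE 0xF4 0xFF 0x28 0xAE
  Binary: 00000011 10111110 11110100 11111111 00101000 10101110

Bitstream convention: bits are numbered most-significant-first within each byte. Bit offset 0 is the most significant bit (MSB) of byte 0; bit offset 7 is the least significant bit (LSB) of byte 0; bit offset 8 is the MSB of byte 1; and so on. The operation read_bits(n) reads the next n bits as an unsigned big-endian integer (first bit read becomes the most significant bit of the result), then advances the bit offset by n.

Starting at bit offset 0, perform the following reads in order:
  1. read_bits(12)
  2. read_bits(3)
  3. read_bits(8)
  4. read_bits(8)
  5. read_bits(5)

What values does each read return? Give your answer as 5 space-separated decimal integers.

Read 1: bits[0:12] width=12 -> value=59 (bin 000000111011); offset now 12 = byte 1 bit 4; 36 bits remain
Read 2: bits[12:15] width=3 -> value=7 (bin 111); offset now 15 = byte 1 bit 7; 33 bits remain
Read 3: bits[15:23] width=8 -> value=122 (bin 01111010); offset now 23 = byte 2 bit 7; 25 bits remain
Read 4: bits[23:31] width=8 -> value=127 (bin 01111111); offset now 31 = byte 3 bit 7; 17 bits remain
Read 5: bits[31:36] width=5 -> value=18 (bin 10010); offset now 36 = byte 4 bit 4; 12 bits remain

Answer: 59 7 122 127 18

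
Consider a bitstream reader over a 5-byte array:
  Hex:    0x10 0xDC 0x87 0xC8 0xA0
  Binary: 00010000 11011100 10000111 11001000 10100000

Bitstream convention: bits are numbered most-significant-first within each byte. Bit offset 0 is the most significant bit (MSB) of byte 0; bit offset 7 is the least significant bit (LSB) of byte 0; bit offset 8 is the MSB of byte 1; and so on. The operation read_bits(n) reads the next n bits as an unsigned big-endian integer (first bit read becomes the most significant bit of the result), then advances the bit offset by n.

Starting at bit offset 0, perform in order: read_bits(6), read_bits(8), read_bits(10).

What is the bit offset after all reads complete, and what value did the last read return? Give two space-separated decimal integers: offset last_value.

Read 1: bits[0:6] width=6 -> value=4 (bin 000100); offset now 6 = byte 0 bit 6; 34 bits remain
Read 2: bits[6:14] width=8 -> value=55 (bin 00110111); offset now 14 = byte 1 bit 6; 26 bits remain
Read 3: bits[14:24] width=10 -> value=135 (bin 0010000111); offset now 24 = byte 3 bit 0; 16 bits remain

Answer: 24 135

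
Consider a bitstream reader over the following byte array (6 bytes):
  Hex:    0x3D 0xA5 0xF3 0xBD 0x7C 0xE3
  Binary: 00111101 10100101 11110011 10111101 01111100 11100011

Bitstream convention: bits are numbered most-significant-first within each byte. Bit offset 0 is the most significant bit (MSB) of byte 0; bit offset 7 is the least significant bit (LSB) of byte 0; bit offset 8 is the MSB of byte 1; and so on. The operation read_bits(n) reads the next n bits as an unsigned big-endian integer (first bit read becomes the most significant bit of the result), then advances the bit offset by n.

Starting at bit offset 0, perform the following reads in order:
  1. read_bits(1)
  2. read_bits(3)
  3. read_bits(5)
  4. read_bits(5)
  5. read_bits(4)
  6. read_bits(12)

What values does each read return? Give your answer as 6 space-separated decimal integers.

Answer: 0 3 27 9 7 3311

Derivation:
Read 1: bits[0:1] width=1 -> value=0 (bin 0); offset now 1 = byte 0 bit 1; 47 bits remain
Read 2: bits[1:4] width=3 -> value=3 (bin 011); offset now 4 = byte 0 bit 4; 44 bits remain
Read 3: bits[4:9] width=5 -> value=27 (bin 11011); offset now 9 = byte 1 bit 1; 39 bits remain
Read 4: bits[9:14] width=5 -> value=9 (bin 01001); offset now 14 = byte 1 bit 6; 34 bits remain
Read 5: bits[14:18] width=4 -> value=7 (bin 0111); offset now 18 = byte 2 bit 2; 30 bits remain
Read 6: bits[18:30] width=12 -> value=3311 (bin 110011101111); offset now 30 = byte 3 bit 6; 18 bits remain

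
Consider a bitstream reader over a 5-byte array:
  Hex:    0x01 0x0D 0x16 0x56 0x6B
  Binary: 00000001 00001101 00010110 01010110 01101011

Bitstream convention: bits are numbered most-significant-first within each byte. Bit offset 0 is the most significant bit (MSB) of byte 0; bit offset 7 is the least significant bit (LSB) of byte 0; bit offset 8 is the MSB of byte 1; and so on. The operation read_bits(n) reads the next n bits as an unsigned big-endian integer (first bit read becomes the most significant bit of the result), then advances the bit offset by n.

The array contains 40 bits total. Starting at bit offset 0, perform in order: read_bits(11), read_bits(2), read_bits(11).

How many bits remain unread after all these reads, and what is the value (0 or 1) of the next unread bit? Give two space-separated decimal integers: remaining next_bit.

Answer: 16 0

Derivation:
Read 1: bits[0:11] width=11 -> value=8 (bin 00000001000); offset now 11 = byte 1 bit 3; 29 bits remain
Read 2: bits[11:13] width=2 -> value=1 (bin 01); offset now 13 = byte 1 bit 5; 27 bits remain
Read 3: bits[13:24] width=11 -> value=1302 (bin 10100010110); offset now 24 = byte 3 bit 0; 16 bits remain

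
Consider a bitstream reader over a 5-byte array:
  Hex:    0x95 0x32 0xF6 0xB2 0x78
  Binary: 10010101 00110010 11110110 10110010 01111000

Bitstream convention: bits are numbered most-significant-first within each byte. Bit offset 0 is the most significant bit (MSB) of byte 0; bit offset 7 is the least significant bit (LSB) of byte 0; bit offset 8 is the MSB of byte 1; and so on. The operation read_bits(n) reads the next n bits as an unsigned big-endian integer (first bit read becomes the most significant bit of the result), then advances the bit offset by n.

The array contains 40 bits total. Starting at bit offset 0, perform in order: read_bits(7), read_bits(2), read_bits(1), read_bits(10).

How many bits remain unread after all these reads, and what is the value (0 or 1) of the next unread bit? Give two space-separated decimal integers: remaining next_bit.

Answer: 20 0

Derivation:
Read 1: bits[0:7] width=7 -> value=74 (bin 1001010); offset now 7 = byte 0 bit 7; 33 bits remain
Read 2: bits[7:9] width=2 -> value=2 (bin 10); offset now 9 = byte 1 bit 1; 31 bits remain
Read 3: bits[9:10] width=1 -> value=0 (bin 0); offset now 10 = byte 1 bit 2; 30 bits remain
Read 4: bits[10:20] width=10 -> value=815 (bin 1100101111); offset now 20 = byte 2 bit 4; 20 bits remain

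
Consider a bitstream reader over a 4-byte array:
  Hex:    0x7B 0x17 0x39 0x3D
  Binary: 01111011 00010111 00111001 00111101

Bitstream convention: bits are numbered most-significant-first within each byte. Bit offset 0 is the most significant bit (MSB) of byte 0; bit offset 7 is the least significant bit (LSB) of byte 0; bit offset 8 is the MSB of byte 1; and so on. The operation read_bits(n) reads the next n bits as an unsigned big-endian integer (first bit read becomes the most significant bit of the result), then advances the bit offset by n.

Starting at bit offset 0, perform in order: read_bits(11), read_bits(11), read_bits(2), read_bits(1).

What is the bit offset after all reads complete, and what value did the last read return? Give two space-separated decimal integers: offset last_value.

Read 1: bits[0:11] width=11 -> value=984 (bin 01111011000); offset now 11 = byte 1 bit 3; 21 bits remain
Read 2: bits[11:22] width=11 -> value=1486 (bin 10111001110); offset now 22 = byte 2 bit 6; 10 bits remain
Read 3: bits[22:24] width=2 -> value=1 (bin 01); offset now 24 = byte 3 bit 0; 8 bits remain
Read 4: bits[24:25] width=1 -> value=0 (bin 0); offset now 25 = byte 3 bit 1; 7 bits remain

Answer: 25 0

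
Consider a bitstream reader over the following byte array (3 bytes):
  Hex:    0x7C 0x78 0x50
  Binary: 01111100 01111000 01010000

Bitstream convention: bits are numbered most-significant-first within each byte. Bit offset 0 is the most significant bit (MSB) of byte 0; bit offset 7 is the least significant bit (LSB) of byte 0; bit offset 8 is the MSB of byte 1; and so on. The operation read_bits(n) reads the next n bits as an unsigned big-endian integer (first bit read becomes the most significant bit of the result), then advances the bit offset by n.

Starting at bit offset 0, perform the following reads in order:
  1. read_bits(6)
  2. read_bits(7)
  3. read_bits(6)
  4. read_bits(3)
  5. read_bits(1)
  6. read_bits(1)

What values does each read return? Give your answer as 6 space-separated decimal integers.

Read 1: bits[0:6] width=6 -> value=31 (bin 011111); offset now 6 = byte 0 bit 6; 18 bits remain
Read 2: bits[6:13] width=7 -> value=15 (bin 0001111); offset now 13 = byte 1 bit 5; 11 bits remain
Read 3: bits[13:19] width=6 -> value=2 (bin 000010); offset now 19 = byte 2 bit 3; 5 bits remain
Read 4: bits[19:22] width=3 -> value=4 (bin 100); offset now 22 = byte 2 bit 6; 2 bits remain
Read 5: bits[22:23] width=1 -> value=0 (bin 0); offset now 23 = byte 2 bit 7; 1 bits remain
Read 6: bits[23:24] width=1 -> value=0 (bin 0); offset now 24 = byte 3 bit 0; 0 bits remain

Answer: 31 15 2 4 0 0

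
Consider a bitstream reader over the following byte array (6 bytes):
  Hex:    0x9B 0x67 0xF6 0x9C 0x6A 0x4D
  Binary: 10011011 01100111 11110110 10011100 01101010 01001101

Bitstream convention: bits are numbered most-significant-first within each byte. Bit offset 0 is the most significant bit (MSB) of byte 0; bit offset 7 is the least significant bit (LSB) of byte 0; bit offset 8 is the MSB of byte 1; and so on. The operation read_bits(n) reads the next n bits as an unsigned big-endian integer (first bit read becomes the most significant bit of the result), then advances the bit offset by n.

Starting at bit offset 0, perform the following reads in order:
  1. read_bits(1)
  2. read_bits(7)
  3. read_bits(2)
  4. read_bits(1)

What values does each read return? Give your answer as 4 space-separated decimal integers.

Read 1: bits[0:1] width=1 -> value=1 (bin 1); offset now 1 = byte 0 bit 1; 47 bits remain
Read 2: bits[1:8] width=7 -> value=27 (bin 0011011); offset now 8 = byte 1 bit 0; 40 bits remain
Read 3: bits[8:10] width=2 -> value=1 (bin 01); offset now 10 = byte 1 bit 2; 38 bits remain
Read 4: bits[10:11] width=1 -> value=1 (bin 1); offset now 11 = byte 1 bit 3; 37 bits remain

Answer: 1 27 1 1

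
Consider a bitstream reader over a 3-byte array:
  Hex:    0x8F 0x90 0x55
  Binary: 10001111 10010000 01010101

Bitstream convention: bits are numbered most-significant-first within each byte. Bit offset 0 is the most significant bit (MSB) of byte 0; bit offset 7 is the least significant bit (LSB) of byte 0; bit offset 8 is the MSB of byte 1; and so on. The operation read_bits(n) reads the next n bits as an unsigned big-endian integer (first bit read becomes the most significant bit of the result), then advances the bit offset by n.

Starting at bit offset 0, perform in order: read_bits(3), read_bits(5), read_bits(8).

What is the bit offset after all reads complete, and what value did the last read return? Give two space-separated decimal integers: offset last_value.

Answer: 16 144

Derivation:
Read 1: bits[0:3] width=3 -> value=4 (bin 100); offset now 3 = byte 0 bit 3; 21 bits remain
Read 2: bits[3:8] width=5 -> value=15 (bin 01111); offset now 8 = byte 1 bit 0; 16 bits remain
Read 3: bits[8:16] width=8 -> value=144 (bin 10010000); offset now 16 = byte 2 bit 0; 8 bits remain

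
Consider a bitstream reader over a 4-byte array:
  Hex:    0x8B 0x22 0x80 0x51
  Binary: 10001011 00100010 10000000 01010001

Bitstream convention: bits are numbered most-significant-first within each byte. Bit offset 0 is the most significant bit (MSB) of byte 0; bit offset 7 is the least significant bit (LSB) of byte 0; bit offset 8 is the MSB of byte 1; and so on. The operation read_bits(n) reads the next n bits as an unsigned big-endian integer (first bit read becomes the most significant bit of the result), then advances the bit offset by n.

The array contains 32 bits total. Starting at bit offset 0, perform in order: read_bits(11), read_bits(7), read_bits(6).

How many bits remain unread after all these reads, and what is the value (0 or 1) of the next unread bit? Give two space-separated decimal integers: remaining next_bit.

Read 1: bits[0:11] width=11 -> value=1113 (bin 10001011001); offset now 11 = byte 1 bit 3; 21 bits remain
Read 2: bits[11:18] width=7 -> value=10 (bin 0001010); offset now 18 = byte 2 bit 2; 14 bits remain
Read 3: bits[18:24] width=6 -> value=0 (bin 000000); offset now 24 = byte 3 bit 0; 8 bits remain

Answer: 8 0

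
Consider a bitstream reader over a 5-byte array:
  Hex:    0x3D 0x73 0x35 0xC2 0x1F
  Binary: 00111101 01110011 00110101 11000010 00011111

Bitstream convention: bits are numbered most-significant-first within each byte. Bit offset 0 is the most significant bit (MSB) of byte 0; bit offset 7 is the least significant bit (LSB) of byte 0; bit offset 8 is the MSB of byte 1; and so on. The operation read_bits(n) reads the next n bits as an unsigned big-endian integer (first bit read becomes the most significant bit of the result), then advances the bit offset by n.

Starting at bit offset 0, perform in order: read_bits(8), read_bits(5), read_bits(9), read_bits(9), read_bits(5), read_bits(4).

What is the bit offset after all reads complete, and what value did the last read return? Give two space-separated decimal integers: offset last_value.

Read 1: bits[0:8] width=8 -> value=61 (bin 00111101); offset now 8 = byte 1 bit 0; 32 bits remain
Read 2: bits[8:13] width=5 -> value=14 (bin 01110); offset now 13 = byte 1 bit 5; 27 bits remain
Read 3: bits[13:22] width=9 -> value=205 (bin 011001101); offset now 22 = byte 2 bit 6; 18 bits remain
Read 4: bits[22:31] width=9 -> value=225 (bin 011100001); offset now 31 = byte 3 bit 7; 9 bits remain
Read 5: bits[31:36] width=5 -> value=1 (bin 00001); offset now 36 = byte 4 bit 4; 4 bits remain
Read 6: bits[36:40] width=4 -> value=15 (bin 1111); offset now 40 = byte 5 bit 0; 0 bits remain

Answer: 40 15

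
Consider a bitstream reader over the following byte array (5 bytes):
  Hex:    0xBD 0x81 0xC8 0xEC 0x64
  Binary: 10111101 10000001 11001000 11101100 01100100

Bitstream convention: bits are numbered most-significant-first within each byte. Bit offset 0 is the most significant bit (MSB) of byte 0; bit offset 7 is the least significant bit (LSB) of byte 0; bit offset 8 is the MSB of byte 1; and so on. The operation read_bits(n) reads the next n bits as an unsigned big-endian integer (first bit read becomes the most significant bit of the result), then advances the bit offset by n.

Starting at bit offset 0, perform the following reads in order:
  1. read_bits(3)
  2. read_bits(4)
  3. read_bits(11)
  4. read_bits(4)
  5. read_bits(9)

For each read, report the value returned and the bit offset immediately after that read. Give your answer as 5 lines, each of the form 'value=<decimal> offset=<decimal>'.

Read 1: bits[0:3] width=3 -> value=5 (bin 101); offset now 3 = byte 0 bit 3; 37 bits remain
Read 2: bits[3:7] width=4 -> value=14 (bin 1110); offset now 7 = byte 0 bit 7; 33 bits remain
Read 3: bits[7:18] width=11 -> value=1543 (bin 11000000111); offset now 18 = byte 2 bit 2; 22 bits remain
Read 4: bits[18:22] width=4 -> value=2 (bin 0010); offset now 22 = byte 2 bit 6; 18 bits remain
Read 5: bits[22:31] width=9 -> value=118 (bin 001110110); offset now 31 = byte 3 bit 7; 9 bits remain

Answer: value=5 offset=3
value=14 offset=7
value=1543 offset=18
value=2 offset=22
value=118 offset=31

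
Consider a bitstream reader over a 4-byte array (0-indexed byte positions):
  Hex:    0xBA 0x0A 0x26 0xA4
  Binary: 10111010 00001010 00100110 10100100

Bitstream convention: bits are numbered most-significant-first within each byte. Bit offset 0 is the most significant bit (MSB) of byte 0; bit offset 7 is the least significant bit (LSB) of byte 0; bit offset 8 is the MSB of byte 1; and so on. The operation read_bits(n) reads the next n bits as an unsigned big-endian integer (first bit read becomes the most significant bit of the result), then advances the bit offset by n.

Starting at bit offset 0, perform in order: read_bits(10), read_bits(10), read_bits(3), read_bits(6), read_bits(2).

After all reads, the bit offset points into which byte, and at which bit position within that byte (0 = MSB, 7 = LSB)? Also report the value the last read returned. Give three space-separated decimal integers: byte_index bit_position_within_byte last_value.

Read 1: bits[0:10] width=10 -> value=744 (bin 1011101000); offset now 10 = byte 1 bit 2; 22 bits remain
Read 2: bits[10:20] width=10 -> value=162 (bin 0010100010); offset now 20 = byte 2 bit 4; 12 bits remain
Read 3: bits[20:23] width=3 -> value=3 (bin 011); offset now 23 = byte 2 bit 7; 9 bits remain
Read 4: bits[23:29] width=6 -> value=20 (bin 010100); offset now 29 = byte 3 bit 5; 3 bits remain
Read 5: bits[29:31] width=2 -> value=2 (bin 10); offset now 31 = byte 3 bit 7; 1 bits remain

Answer: 3 7 2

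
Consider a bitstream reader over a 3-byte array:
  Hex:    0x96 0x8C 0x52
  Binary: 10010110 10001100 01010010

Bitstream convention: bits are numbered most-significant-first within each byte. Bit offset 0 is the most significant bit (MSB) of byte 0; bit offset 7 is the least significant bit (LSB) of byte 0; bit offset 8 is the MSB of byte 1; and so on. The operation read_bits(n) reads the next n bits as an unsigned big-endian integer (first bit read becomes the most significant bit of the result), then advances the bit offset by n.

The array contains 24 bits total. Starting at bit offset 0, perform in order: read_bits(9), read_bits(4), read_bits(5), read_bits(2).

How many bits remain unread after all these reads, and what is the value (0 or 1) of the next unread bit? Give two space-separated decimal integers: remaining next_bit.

Read 1: bits[0:9] width=9 -> value=301 (bin 100101101); offset now 9 = byte 1 bit 1; 15 bits remain
Read 2: bits[9:13] width=4 -> value=1 (bin 0001); offset now 13 = byte 1 bit 5; 11 bits remain
Read 3: bits[13:18] width=5 -> value=17 (bin 10001); offset now 18 = byte 2 bit 2; 6 bits remain
Read 4: bits[18:20] width=2 -> value=1 (bin 01); offset now 20 = byte 2 bit 4; 4 bits remain

Answer: 4 0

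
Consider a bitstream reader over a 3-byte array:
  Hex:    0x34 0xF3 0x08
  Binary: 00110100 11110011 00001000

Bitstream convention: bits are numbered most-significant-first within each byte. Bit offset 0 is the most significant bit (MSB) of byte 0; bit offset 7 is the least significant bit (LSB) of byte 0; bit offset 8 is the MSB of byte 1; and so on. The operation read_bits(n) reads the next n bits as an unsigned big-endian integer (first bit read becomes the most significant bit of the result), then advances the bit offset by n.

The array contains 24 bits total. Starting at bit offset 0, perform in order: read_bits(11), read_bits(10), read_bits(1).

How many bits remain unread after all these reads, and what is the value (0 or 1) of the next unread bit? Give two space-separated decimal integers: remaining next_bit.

Answer: 2 0

Derivation:
Read 1: bits[0:11] width=11 -> value=423 (bin 00110100111); offset now 11 = byte 1 bit 3; 13 bits remain
Read 2: bits[11:21] width=10 -> value=609 (bin 1001100001); offset now 21 = byte 2 bit 5; 3 bits remain
Read 3: bits[21:22] width=1 -> value=0 (bin 0); offset now 22 = byte 2 bit 6; 2 bits remain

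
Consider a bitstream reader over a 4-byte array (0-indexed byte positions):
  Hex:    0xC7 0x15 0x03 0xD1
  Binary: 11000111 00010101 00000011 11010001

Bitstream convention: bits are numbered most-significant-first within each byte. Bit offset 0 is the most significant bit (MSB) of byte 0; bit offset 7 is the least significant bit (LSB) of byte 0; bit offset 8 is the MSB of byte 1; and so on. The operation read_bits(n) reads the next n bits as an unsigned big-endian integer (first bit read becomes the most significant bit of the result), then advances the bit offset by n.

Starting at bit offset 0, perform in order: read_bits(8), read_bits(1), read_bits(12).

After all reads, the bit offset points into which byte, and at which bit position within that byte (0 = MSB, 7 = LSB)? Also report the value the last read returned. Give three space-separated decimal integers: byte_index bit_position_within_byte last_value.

Read 1: bits[0:8] width=8 -> value=199 (bin 11000111); offset now 8 = byte 1 bit 0; 24 bits remain
Read 2: bits[8:9] width=1 -> value=0 (bin 0); offset now 9 = byte 1 bit 1; 23 bits remain
Read 3: bits[9:21] width=12 -> value=672 (bin 001010100000); offset now 21 = byte 2 bit 5; 11 bits remain

Answer: 2 5 672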